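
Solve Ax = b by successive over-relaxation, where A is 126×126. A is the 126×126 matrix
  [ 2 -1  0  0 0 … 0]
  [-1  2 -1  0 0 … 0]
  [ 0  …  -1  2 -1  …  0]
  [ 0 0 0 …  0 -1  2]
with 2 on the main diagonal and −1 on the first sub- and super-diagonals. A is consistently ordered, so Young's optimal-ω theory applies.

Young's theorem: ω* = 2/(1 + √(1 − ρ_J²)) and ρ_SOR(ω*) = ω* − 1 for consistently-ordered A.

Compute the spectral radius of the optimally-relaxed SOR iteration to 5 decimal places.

ρ_J = max_k |cos(kπ/127)| = cos(π/127) = 0.99969
1 − cos²(π/127) = sin²(π/127) ⇒ √(1−ρ_J²) = sin(π/127) = 0.024734.
[ω*] 2 ÷ (1 + 0.024734) = 2 ÷ 1.024734 = 1.95173.
[ρ_SOR] ω* − 1 = 0.95173.

ρ_SOR = 0.95173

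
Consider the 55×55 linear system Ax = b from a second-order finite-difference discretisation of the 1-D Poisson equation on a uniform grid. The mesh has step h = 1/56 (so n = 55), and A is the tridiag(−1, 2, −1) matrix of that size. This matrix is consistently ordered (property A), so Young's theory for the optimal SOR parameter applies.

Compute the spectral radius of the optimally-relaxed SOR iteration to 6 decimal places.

ρ_SOR = 0.893813

½·tridiag(1,0,1) at n=55: λ_k = cos(kπ/56); max |λ| at k=1 ⇒ ρ_J = cos(π/56) ≈ 0.998427.
√(1 − cos²(π/56)) = sin(π/56) ≈ 0.0560704.
ω* = 2/(1 + 0.0560704) = 2/1.0560704 = 1.893813.
and ρ(B_{ω*}) = 1.893813 − 1 = 0.893813.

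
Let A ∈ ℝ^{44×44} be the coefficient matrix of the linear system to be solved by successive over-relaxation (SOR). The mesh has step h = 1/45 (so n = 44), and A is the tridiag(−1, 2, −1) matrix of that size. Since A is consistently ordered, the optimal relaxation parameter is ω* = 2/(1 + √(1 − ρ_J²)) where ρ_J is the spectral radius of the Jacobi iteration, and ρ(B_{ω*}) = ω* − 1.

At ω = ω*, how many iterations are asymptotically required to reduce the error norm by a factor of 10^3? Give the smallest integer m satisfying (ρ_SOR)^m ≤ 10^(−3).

m = 50

B_J for the 44×44 system has eigenvalues cos(kπ/45); ρ_J = cos(π/45) = 0.9975641.
√(1 − cos²(π/45)) = sin(π/45) ≈ 0.0697565.
ω* = 2/(1 + 0.0697565) = 2/1.0697565 = 1.8695843.
and ρ(B_{ω*}) = 1.8695843 − 1 = 0.8695843.
m ≥ 3·ln10 / (−ln 0.8695843) = 49.433; smallest integer m = 50.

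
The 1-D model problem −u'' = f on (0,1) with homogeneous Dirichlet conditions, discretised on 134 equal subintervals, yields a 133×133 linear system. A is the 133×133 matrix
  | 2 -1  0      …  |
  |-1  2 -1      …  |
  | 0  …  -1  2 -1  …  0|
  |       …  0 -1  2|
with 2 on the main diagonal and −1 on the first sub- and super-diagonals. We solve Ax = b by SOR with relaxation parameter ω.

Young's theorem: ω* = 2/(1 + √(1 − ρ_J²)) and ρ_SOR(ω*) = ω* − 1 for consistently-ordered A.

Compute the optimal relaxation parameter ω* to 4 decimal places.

spectrum of D⁻¹(L+U) = {cos(kπ/134) : 1≤k≤133}; ρ_J = cos(π/134) = 0.9997.
√(1−ρ_J²) simplifies to sin(π/134) = 0.02344.
ω* = 2 / (1 + 0.02344) = 2 / 1.02344 ≈ 1.9542.
and ρ(B_{ω*}) = 1.9542 − 1 = 0.9542.

ω* = 1.9542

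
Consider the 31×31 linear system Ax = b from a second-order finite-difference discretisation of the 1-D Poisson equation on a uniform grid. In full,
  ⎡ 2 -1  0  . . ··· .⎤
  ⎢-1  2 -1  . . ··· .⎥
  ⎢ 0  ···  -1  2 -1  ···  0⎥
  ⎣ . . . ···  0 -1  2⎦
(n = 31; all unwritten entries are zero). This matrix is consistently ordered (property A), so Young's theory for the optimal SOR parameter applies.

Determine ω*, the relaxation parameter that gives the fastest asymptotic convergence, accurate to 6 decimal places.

ω* = 1.821465

[ρ_J] n=31: ρ(B_J) = cos(π/(n+1)) = cos(π/32) = 0.995185.
√(1 − cos²(π/32)) = sin(π/32) ≈ 0.0980171.
[ω*] 2 ÷ (1 + 0.0980171) = 2 ÷ 1.0980171 = 1.821465.
At ω = 1.821465 every |λ(B_ω)| = ω−1, so ρ_SOR = 0.821465.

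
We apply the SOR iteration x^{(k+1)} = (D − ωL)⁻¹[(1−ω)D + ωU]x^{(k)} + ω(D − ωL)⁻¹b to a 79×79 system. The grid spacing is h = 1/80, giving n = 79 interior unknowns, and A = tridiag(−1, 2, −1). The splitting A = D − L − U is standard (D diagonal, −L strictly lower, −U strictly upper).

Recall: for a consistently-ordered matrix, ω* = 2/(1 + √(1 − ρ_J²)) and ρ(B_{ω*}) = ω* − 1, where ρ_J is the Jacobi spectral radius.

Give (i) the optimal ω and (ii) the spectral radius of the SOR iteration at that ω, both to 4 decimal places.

ω* = 1.9244, ρ_SOR = 0.9244

spectrum of D⁻¹(L+U) = {cos(kπ/80) : 1≤k≤79}; ρ_J = cos(π/80) = 0.9992.
√(1−ρ_J²) = |sin(π/80)| = 0.03926
ω* = 2/(1 + 0.03926) = 2/1.03926 = 1.9244.
ρ_SOR = ω* − 1 ≈ 0.9244.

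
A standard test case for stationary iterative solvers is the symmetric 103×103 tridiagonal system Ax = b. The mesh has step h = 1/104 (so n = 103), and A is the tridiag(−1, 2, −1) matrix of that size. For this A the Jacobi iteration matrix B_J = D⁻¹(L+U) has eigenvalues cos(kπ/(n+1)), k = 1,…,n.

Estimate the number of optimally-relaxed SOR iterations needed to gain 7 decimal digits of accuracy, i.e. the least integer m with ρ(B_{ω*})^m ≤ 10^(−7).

m = 267

With n=103, ρ(Jacobi) = cos(π/104) = 0.9995438.
root = sin(π/104) = 0.0302030  (since 1−cos² = sin²).
Young: ω* = 2/(1+√(1−ρ_J²)) = 2/(1+0.0302030) = 2/1.0302030 = 1.9413650.
ρ(B_{ω*}) = ω*−1 = 0.9413650
For 7 digits: m = 7·ln10 / (−ln 0.9413650) = 16.1181/0.0604243 = 266.749; round up → m = 267.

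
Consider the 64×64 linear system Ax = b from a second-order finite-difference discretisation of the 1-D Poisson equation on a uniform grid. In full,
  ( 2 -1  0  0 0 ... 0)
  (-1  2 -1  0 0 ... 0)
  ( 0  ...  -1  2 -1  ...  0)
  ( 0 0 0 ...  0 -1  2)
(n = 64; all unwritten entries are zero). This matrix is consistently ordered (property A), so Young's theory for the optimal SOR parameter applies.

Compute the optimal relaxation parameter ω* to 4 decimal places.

ω* = 1.9078

spectrum of D⁻¹(L+U) = {cos(kπ/65) : 1≤k≤64}; ρ_J = cos(π/65) = 0.9988.
1 − cos²(π/65) = sin²(π/65) ⇒ √(1−ρ_J²) = sin(π/65) = 0.04831.
[ω*] 2 ÷ (1 + 0.04831) = 2 ÷ 1.04831 = 1.9078.
At ω = 1.9078 every |λ(B_ω)| = ω−1, so ρ_SOR = 0.9078.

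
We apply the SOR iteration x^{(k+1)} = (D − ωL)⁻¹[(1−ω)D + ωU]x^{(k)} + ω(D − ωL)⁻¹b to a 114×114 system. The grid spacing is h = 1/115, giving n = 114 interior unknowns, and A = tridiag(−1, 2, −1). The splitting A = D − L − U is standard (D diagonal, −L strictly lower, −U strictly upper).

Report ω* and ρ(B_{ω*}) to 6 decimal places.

ω* = 1.946823, ρ_SOR = 0.946823

[ρ_J] n=114: ρ(B_J) = cos(π/(n+1)) = cos(π/115) = 0.999627.
1 − cos²(π/115) = sin²(π/115) ⇒ √(1−ρ_J²) = sin(π/115) = 0.0273148.
ω* = 2/(1+0.0273148) = 1.946823
[ρ_SOR] ω* − 1 = 0.946823.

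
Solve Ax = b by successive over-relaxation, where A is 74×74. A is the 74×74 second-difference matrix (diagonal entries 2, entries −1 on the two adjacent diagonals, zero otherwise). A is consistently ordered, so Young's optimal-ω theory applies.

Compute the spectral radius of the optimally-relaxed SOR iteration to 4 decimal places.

ρ_SOR = 0.9196

n=74: λ(B_J) = 1 − λ(A)/2 = cos(kπ/75); k=1 gives ρ_J = 0.9991.
1 − cos²(π/75) = sin²(π/75) ⇒ √(1−ρ_J²) = sin(π/75) = 0.04188.
ω* = 2/(1 + 0.04188) = 2/1.04188 = 1.9196.
[ρ_SOR] ω* − 1 = 0.9196.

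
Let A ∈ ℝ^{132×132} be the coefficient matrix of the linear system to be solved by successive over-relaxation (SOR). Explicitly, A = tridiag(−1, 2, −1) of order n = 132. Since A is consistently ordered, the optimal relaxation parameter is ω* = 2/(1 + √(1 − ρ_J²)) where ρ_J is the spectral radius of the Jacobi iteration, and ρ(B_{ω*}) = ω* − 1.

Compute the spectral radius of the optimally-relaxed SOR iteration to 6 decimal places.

½·tridiag(1,0,1) at n=132: λ_k = cos(kπ/133); max |λ| at k=1 ⇒ ρ_J = cos(π/133) ≈ 0.999721.
√(1−ρ_J²) simplifies to sin(π/133) = 0.0236188.
So ω* = 2/1.0236188 = 1.953852 (Young).
ρ_SOR = ω* − 1 ≈ 0.953852.

ρ_SOR = 0.953852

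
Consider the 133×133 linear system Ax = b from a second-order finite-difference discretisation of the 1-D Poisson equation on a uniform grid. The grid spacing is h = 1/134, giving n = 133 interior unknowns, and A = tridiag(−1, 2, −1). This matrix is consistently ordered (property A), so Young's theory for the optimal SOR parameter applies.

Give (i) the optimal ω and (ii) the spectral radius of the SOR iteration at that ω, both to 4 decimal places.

ω* = 1.9542, ρ_SOR = 0.9542

½·tridiag(1,0,1) at n=133: λ_k = cos(kπ/134); max |λ| at k=1 ⇒ ρ_J = cos(π/134) ≈ 0.9997.
1 − cos²(π/134) = sin²(π/134) ⇒ √(1−ρ_J²) = sin(π/134) = 0.02344.
ω* = 2/(1+0.02344) = 1.9542
At ω = 1.9542 every |λ(B_ω)| = ω−1, so ρ_SOR = 0.9542.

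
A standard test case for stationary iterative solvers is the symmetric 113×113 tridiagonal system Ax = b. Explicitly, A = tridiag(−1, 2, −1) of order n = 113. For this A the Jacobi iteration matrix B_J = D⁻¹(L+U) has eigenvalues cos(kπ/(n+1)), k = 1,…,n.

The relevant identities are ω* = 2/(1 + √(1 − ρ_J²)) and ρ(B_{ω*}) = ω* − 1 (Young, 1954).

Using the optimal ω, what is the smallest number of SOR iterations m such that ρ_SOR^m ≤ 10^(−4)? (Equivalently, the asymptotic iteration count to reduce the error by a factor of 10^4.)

ρ_J = max_k |cos(kπ/114)| = cos(π/114) = 0.9996203
√(1 − cos²(π/114)) = sin(π/114) ≈ 0.0275543.
ω* = 2/(1 + 0.0275543) = 2/1.0275543 = 1.9463692.
At ω = 1.9463692 every |λ(B_ω)| = ω−1, so ρ_SOR = 0.9463692.
ρ_SOR^m ≤ 10^(−4) ⇔ m ≥ 4·ln10/(−ln 0.9463692) = 9.21034/0.0551225 = 167.089; m = ⌈167.089⌉ = 168.

m = 168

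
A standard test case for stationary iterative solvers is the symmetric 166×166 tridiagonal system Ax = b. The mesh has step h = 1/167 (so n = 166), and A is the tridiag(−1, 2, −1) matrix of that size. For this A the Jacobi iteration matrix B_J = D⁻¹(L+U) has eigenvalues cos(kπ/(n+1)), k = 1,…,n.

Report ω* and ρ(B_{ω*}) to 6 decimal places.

ω* = 1.963073, ρ_SOR = 0.963073

spectrum of D⁻¹(L+U) = {cos(kπ/167) : 1≤k≤166}; ρ_J = cos(π/167) = 0.999823.
√(1 − cos²(π/167)) = sin(π/167) ≈ 0.0188108.
Young: ω* = 2/(1+√(1−ρ_J²)) = 2/(1+0.0188108) = 2/1.0188108 = 1.963073.
Hence ρ(B_{ω*}) = 1.963073 − 1 = 0.963073.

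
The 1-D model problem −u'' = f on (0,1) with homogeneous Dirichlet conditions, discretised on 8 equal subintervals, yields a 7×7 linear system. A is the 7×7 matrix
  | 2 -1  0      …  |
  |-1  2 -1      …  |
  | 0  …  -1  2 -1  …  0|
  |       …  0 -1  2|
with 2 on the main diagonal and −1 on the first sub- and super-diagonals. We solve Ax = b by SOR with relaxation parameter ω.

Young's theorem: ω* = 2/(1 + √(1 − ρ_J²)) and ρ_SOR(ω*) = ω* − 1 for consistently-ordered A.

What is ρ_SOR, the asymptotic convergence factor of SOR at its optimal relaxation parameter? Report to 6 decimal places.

ρ_SOR = 0.446463

With n=7, ρ(Jacobi) = cos(π/8) = 0.923880.
√(1 − cos²(π/8)) = sin(π/8) ≈ 0.3826834.
ω* = 2/(1 + 0.3826834) = 2/1.3826834 = 1.446463.
ρ_SOR = ω* − 1 ≈ 0.446463.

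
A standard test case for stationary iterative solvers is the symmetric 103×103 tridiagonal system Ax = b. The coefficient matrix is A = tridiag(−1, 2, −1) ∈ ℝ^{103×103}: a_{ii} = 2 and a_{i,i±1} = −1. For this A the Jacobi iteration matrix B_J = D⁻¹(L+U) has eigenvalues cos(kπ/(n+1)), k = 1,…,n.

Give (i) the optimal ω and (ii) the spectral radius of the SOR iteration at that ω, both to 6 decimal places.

ω* = 1.941365, ρ_SOR = 0.941365

[ρ_J] n=103: ρ(B_J) = cos(π/(n+1)) = cos(π/104) = 0.999544.
root = sin(π/104) = 0.0302030  (since 1−cos² = sin²).
ω* = 2/(1+0.0302030) = 1.941365
At ω = 1.941365 every |λ(B_ω)| = ω−1, so ρ_SOR = 0.941365.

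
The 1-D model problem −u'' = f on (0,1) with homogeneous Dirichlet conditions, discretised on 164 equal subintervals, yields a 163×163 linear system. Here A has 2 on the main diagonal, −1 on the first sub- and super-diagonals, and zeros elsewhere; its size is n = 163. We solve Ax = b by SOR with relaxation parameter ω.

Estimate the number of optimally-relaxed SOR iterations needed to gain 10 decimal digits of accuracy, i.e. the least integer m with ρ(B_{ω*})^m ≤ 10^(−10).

m = 601

spectrum of D⁻¹(L+U) = {cos(kπ/164) : 1≤k≤163}; ρ_J = cos(π/164) = 0.9998165.
√(1−ρ_J²) simplifies to sin(π/164) = 0.0191549.
ω* = 2 / (1 + 0.0191549) = 2 / 1.0191549 ≈ 1.9624102.
and ρ(B_{ω*}) = 1.9624102 − 1 = 0.9624102.
(0.9624102)^m ≤ 10^{−10}  ⇒  m·ln(0.9624102) ≤ −10·ln10  ⇒  m ≥ 600.971  ⇒  m = 601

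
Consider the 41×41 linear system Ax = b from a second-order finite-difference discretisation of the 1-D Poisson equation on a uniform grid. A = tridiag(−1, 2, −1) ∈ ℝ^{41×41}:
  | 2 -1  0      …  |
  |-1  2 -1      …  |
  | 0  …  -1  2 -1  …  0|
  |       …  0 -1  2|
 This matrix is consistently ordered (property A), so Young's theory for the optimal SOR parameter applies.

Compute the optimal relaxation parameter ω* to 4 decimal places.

With n=41, ρ(Jacobi) = cos(π/42) = 0.9972.
√(1 − cos²(π/42)) = sin(π/42) ≈ 0.07473.
Young: ω* = 2/(1+√(1−ρ_J²)) = 2/(1+0.07473) = 2/1.07473 = 1.8609.
and ρ(B_{ω*}) = 1.8609 − 1 = 0.8609.

ω* = 1.8609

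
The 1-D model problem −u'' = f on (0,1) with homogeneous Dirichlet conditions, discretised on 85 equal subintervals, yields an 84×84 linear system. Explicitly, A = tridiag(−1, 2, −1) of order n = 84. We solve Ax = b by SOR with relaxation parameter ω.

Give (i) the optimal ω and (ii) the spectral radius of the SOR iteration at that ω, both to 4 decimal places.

ω* = 1.9287, ρ_SOR = 0.9287

½·tridiag(1,0,1) at n=84: λ_k = cos(kπ/85); max |λ| at k=1 ⇒ ρ_J = cos(π/85) ≈ 0.9993.
√(1 − cos²(π/85)) = sin(π/85) ≈ 0.03695.
Young: ω* = 2/(1+√(1−ρ_J²)) = 2/(1+0.03695) = 2/1.03695 = 1.9287.
[ρ_SOR] ω* − 1 = 0.9287.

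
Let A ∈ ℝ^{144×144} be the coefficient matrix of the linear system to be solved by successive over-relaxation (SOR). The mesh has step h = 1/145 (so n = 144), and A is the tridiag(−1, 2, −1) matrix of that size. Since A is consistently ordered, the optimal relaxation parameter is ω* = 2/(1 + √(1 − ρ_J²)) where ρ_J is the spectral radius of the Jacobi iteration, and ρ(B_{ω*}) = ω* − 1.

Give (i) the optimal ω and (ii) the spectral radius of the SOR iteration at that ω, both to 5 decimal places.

ω* = 1.95759, ρ_SOR = 0.95759

n=144: λ(B_J) = 1 − λ(A)/2 = cos(kπ/145); k=1 gives ρ_J = 0.99977.
root = sin(π/145) = 0.021664  (since 1−cos² = sin²).
ω* = 2 / (1 + 0.021664) = 2 / 1.021664 ≈ 1.95759.
Hence ρ(B_{ω*}) = 1.95759 − 1 = 0.95759.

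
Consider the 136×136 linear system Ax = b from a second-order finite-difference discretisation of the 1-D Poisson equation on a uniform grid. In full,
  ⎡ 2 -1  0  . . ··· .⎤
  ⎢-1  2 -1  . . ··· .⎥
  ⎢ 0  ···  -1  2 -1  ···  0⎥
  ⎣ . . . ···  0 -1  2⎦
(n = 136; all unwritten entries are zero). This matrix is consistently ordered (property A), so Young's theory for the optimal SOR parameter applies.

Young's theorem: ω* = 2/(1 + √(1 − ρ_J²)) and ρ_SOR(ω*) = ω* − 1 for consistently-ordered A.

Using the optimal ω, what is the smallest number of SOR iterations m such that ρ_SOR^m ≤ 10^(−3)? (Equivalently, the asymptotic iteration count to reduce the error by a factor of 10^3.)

m = 151

spectrum of D⁻¹(L+U) = {cos(kπ/137) : 1≤k≤136}; ρ_J = cos(π/137) = 0.9997371.
√(1−ρ_J²) simplifies to sin(π/137) = 0.0229293.
[ω*] 2 ÷ (1 + 0.0229293) = 2 ÷ 1.0229293 = 1.9551693.
ρ_SOR = ω* − 1 ≈ 0.9551693.
ρ_SOR^m ≤ 10^(−3) ⇔ m ≥ 3·ln10/(−ln 0.9551693) = 6.90776/0.0458667 = 150.605; m = ⌈150.605⌉ = 151.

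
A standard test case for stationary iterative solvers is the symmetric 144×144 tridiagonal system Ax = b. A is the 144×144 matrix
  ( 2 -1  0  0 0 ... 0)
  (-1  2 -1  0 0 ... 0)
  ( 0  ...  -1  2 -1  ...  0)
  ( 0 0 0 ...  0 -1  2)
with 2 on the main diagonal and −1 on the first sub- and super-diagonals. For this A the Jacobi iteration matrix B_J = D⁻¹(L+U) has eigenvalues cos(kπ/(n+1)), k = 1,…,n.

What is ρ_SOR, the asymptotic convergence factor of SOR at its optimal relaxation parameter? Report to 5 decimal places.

With n=144, ρ(Jacobi) = cos(π/145) = 0.99977.
√(1 − cos²(π/145)) = sin(π/145) ≈ 0.021664.
Then 2/(1+√(1−ρ_J²)) = 2/(1+0.021664); ω* = 2/1.021664 = 1.95759.
ρ_SOR = ω* − 1 = 1.95759 − 1 = 0.95759.

ρ_SOR = 0.95759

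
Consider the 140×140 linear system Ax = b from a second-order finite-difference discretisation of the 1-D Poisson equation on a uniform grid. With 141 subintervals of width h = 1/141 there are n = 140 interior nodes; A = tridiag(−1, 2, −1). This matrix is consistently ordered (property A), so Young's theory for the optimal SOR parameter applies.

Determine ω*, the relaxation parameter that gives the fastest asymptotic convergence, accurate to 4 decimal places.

ω* = 1.9564

n=140: λ(B_J) = 1 − λ(A)/2 = cos(kπ/141); k=1 gives ρ_J = 0.9998.
√(1−ρ_J²) = |sin(π/141)| = 0.02228
Then 2/(1+√(1−ρ_J²)) = 2/(1+0.02228); ω* = 2/1.02228 = 1.9564.
ρ_SOR = ω* − 1 = 1.9564 − 1 = 0.9564.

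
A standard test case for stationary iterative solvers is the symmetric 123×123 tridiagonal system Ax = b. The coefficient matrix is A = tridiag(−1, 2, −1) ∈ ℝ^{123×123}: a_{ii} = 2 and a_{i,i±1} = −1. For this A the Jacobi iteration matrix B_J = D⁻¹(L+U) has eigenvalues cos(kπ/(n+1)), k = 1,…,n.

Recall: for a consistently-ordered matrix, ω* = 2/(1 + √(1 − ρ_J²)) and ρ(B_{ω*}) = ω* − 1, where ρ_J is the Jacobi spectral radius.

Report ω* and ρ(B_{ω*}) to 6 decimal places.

ω* = 1.950586, ρ_SOR = 0.950586

½·tridiag(1,0,1) at n=123: λ_k = cos(kπ/124); max |λ| at k=1 ⇒ ρ_J = cos(π/124) ≈ 0.999679.
√(1−ρ_J²) = |sin(π/124)| = 0.0253327
ω* = 2/(1+0.0253327) = 1.950586
[ρ_SOR] ω* − 1 = 0.950586.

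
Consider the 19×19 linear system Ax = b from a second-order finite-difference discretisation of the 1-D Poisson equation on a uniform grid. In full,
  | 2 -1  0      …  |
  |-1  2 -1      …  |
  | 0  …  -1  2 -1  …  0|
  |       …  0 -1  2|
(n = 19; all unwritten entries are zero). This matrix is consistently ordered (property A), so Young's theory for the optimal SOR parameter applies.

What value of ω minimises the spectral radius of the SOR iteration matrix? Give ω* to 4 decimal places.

[ρ_J] n=19: ρ(B_J) = cos(π/(n+1)) = cos(π/20) = 0.9877.
root = sin(π/20) = 0.15643  (since 1−cos² = sin²).
So ω* = 2/1.15643 = 1.7295 (Young).
[ρ_SOR] ω* − 1 = 0.7295.

ω* = 1.7295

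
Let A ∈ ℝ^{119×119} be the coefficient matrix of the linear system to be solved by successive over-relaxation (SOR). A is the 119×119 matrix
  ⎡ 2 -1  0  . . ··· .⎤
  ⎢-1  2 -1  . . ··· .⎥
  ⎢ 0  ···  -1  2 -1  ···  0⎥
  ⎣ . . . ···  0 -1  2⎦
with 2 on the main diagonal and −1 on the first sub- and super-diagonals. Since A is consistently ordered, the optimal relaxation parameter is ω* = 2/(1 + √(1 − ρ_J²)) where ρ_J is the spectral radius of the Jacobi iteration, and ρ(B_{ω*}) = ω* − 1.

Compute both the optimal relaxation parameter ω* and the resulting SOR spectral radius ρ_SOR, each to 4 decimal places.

ω* = 1.9490, ρ_SOR = 0.9490

With n=119, ρ(Jacobi) = cos(π/120) = 0.9997.
1 − cos²(π/120) = sin²(π/120) ⇒ √(1−ρ_J²) = sin(π/120) = 0.02618.
ω* = 2/(1+0.02618) = 1.9490
ρ(B_{ω*}) = ω*−1 = 0.9490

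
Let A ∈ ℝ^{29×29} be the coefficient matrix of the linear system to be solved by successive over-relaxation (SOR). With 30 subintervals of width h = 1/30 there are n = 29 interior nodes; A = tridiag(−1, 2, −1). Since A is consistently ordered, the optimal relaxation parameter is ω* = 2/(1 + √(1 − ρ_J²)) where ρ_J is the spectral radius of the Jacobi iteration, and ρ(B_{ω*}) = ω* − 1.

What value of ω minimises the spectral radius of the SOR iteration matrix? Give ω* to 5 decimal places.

ρ_J = max_k |cos(kπ/30)| = cos(π/30) = 0.99452
1 − cos²(π/30) = sin²(π/30) ⇒ √(1−ρ_J²) = sin(π/30) = 0.104528.
Then 2/(1+√(1−ρ_J²)) = 2/(1+0.104528); ω* = 2/1.104528 = 1.81073.
[ρ_SOR] ω* − 1 = 0.81073.

ω* = 1.81073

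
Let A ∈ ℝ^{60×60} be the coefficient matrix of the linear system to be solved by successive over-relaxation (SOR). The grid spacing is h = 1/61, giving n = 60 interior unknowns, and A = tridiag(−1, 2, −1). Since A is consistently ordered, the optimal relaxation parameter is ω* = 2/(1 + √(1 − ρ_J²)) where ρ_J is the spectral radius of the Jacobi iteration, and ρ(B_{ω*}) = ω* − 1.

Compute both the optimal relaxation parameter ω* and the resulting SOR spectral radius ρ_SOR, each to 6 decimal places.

½·tridiag(1,0,1) at n=60: λ_k = cos(kπ/61); max |λ| at k=1 ⇒ ρ_J = cos(π/61) ≈ 0.998674.
√(1−ρ_J²) simplifies to sin(π/61) = 0.0514788.
Young: ω* = 2/(1+√(1−ρ_J²)) = 2/(1+0.0514788) = 2/1.0514788 = 1.902083.
[ρ_SOR] ω* − 1 = 0.902083.

ω* = 1.902083, ρ_SOR = 0.902083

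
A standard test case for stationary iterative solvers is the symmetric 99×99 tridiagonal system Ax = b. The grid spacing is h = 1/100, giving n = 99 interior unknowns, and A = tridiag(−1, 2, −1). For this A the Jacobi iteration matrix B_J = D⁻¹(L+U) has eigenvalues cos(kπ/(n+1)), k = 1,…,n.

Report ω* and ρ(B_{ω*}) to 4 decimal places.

[ρ_J] n=99: ρ(B_J) = cos(π/(n+1)) = cos(π/100) = 0.9995.
root = sin(π/100) = 0.03141  (since 1−cos² = sin²).
So ω* = 2/1.03141 = 1.9391 (Young).
ρ_SOR = ω* − 1 ≈ 0.9391.

ω* = 1.9391, ρ_SOR = 0.9391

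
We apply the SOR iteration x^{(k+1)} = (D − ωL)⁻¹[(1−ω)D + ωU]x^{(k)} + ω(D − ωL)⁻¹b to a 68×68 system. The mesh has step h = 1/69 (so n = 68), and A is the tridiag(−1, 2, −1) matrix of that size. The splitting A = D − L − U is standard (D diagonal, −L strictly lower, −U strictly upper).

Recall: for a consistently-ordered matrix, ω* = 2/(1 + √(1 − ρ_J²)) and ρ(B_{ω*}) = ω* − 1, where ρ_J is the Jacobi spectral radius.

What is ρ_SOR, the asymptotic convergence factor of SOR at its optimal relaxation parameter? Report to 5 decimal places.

B_J for the 68×68 system has eigenvalues cos(kπ/69); ρ_J = cos(π/69) = 0.99896.
1 − cos²(π/69) = sin²(π/69) ⇒ √(1−ρ_J²) = sin(π/69) = 0.045515.
Young: ω* = 2/(1+√(1−ρ_J²)) = 2/(1+0.045515) = 2/1.045515 = 1.91293.
ρ(B_{ω*}) = ω*−1 = 0.91293

ρ_SOR = 0.91293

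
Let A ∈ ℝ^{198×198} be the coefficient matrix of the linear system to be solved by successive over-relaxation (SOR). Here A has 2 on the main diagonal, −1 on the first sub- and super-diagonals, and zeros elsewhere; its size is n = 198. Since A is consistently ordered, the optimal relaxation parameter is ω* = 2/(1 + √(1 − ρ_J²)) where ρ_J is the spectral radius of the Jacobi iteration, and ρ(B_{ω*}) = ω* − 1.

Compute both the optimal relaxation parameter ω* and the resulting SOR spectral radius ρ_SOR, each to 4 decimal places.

½·tridiag(1,0,1) at n=198: λ_k = cos(kπ/199); max |λ| at k=1 ⇒ ρ_J = cos(π/199) ≈ 0.9999.
root = sin(π/199) = 0.01579  (since 1−cos² = sin²).
Then 2/(1+√(1−ρ_J²)) = 2/(1+0.01579); ω* = 2/1.01579 = 1.9689.
ρ_SOR = ω* − 1 = 1.9689 − 1 = 0.9689.

ω* = 1.9689, ρ_SOR = 0.9689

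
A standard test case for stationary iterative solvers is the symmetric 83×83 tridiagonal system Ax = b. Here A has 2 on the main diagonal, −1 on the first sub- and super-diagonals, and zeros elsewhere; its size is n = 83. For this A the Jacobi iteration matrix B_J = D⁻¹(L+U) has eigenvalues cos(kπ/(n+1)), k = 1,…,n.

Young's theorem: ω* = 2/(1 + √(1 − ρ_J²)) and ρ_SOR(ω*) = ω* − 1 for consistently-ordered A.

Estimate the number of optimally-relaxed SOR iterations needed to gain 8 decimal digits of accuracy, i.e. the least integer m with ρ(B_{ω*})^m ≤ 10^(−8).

m = 247

n=83: λ(B_J) = 1 − λ(A)/2 = cos(kπ/84); k=1 gives ρ_J = 0.9993007.
√(1−ρ_J²) = |sin(π/84)| = 0.0373912
ω* = 2/(1+0.0373912) = 1.9279130
[ρ_SOR] ω* − 1 = 0.9279130.
(0.9279130)^m ≤ 10^{−8}  ⇒  m·ln(0.9279130) ≤ −8·ln10  ⇒  m ≥ 246.209  ⇒  m = 247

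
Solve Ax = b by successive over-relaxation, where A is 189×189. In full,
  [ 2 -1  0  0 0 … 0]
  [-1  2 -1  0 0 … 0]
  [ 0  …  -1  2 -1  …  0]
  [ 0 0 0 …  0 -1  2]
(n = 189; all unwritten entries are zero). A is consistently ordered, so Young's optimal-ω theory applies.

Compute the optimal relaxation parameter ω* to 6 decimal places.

ω* = 1.967470

n=189: λ(B_J) = 1 − λ(A)/2 = cos(kπ/190); k=1 gives ρ_J = 0.999863.
root = sin(π/190) = 0.0165339  (since 1−cos² = sin²).
ω* = 2 / (1 + 0.0165339) = 2 / 1.0165339 ≈ 1.967470.
ρ_SOR = ω* − 1 = 1.967470 − 1 = 0.967470.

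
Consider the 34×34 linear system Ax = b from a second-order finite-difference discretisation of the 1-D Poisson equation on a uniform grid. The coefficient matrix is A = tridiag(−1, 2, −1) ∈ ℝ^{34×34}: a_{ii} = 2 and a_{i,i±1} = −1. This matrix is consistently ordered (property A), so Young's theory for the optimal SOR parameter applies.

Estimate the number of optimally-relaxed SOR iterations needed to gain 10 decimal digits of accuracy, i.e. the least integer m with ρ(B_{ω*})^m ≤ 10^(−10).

With n=34, ρ(Jacobi) = cos(π/35) = 0.9959743.
√(1−ρ_J²) = |sin(π/35)| = 0.0896393
ω* = 2 / (1 + 0.0896393) = 2 / 1.0896393 ≈ 1.8354698.
ρ(B_{ω*}) = ω*−1 = 0.8354698
Need (0.8354698)^m ≤ 10^(−10): m ≥ 10·ln10/|ln 0.8354698| = 23.0259/0.179761 = 128.092 ⇒ m = 129.

m = 129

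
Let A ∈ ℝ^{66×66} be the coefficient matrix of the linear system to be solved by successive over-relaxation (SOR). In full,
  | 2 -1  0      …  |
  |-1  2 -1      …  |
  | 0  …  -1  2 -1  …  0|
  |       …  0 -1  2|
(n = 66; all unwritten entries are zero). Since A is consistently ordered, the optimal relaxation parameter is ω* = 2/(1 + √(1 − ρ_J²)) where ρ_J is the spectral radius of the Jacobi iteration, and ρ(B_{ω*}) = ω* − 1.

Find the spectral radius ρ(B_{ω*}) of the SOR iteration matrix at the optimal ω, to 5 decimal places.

[ρ_J] n=66: ρ(B_J) = cos(π/(n+1)) = cos(π/67) = 0.99890.
1 − cos²(π/67) = sin²(π/67) ⇒ √(1−ρ_J²) = sin(π/67) = 0.046872.
ω* = 2 / (1 + 0.046872) = 2 / 1.046872 ≈ 1.91045.
ρ_SOR = ω* − 1 = 1.91045 − 1 = 0.91045.

ρ_SOR = 0.91045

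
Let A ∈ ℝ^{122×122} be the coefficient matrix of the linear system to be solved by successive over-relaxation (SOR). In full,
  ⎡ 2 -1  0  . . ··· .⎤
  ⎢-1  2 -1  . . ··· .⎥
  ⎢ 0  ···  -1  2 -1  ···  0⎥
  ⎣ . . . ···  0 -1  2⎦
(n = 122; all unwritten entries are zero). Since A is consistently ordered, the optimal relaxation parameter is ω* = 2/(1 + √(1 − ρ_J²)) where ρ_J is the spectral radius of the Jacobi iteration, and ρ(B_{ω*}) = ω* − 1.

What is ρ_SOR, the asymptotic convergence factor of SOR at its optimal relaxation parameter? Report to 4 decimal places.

ρ_SOR = 0.9502

With n=122, ρ(Jacobi) = cos(π/123) = 0.9997.
√(1−ρ_J²) = |sin(π/123)| = 0.02554
So ω* = 2/1.02554 = 1.9502 (Young).
ρ_SOR = ω* − 1 = 1.9502 − 1 = 0.9502.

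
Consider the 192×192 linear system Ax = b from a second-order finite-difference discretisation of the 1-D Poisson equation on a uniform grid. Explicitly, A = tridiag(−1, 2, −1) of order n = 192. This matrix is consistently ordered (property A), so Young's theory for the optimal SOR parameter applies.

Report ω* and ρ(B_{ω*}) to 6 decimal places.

ω* = 1.967967, ρ_SOR = 0.967967

[ρ_J] n=192: ρ(B_J) = cos(π/(n+1)) = cos(π/193) = 0.999868.
√(1−ρ_J²) simplifies to sin(π/193) = 0.0162770.
So ω* = 2/1.0162770 = 1.967967 (Young).
At ω = 1.967967 every |λ(B_ω)| = ω−1, so ρ_SOR = 0.967967.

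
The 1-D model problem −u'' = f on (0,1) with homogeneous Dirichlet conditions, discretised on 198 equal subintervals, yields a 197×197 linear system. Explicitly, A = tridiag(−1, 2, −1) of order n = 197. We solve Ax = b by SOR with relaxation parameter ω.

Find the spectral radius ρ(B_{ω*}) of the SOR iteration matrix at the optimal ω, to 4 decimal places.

n=197: λ(B_J) = 1 − λ(A)/2 = cos(kπ/198); k=1 gives ρ_J = 0.9999.
√(1 − cos²(π/198)) = sin(π/198) ≈ 0.01587.
ω* = 2/(1+0.01587) = 1.9688
At ω = 1.9688 every |λ(B_ω)| = ω−1, so ρ_SOR = 0.9688.

ρ_SOR = 0.9688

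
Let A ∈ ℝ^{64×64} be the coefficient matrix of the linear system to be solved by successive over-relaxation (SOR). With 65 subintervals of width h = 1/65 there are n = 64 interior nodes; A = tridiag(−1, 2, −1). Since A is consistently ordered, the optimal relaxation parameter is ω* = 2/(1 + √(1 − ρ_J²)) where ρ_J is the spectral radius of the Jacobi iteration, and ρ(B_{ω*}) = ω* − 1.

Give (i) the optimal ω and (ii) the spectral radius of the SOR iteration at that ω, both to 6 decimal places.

n=64: λ(B_J) = 1 − λ(A)/2 = cos(kπ/65); k=1 gives ρ_J = 0.998832.
√(1−ρ_J²) simplifies to sin(π/65) = 0.0483134.
ω* = 2 / (1 + 0.0483134) = 2 / 1.0483134 ≈ 1.907826.
Hence ρ(B_{ω*}) = 1.907826 − 1 = 0.907826.

ω* = 1.907826, ρ_SOR = 0.907826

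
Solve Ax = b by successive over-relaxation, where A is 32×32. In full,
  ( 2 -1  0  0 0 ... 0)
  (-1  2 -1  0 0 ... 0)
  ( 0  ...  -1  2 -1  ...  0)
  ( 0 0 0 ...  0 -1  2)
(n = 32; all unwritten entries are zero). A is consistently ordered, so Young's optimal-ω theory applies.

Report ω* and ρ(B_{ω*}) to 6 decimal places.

B_J for the 32×32 system has eigenvalues cos(kπ/33); ρ_J = cos(π/33) = 0.995472.
1 − cos²(π/33) = sin²(π/33) ⇒ √(1−ρ_J²) = sin(π/33) = 0.0950560.
ω* = 2 / (1 + 0.0950560) = 2 / 1.0950560 ≈ 1.826391.
ρ_SOR = ω* − 1 = 1.826391 − 1 = 0.826391.

ω* = 1.826391, ρ_SOR = 0.826391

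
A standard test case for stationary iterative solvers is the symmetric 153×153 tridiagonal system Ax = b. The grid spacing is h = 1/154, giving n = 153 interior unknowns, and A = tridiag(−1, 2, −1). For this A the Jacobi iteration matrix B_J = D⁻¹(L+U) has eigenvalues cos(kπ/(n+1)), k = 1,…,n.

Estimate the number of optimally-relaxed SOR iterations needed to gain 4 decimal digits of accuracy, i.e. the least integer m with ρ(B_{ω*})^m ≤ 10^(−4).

m = 226

B_J for the 153×153 system has eigenvalues cos(kπ/154); ρ_J = cos(π/154) = 0.9997919.
√(1 − cos²(π/154)) = sin(π/154) ≈ 0.0203985.
So ω* = 2/1.0203985 = 1.9600186 (Young).
and ρ(B_{ω*}) = 1.9600186 − 1 = 0.9600186.
(0.9600186)^m ≤ 10^{−4}  ⇒  m·ln(0.9600186) ≤ −4·ln10  ⇒  m ≥ 225.729  ⇒  m = 226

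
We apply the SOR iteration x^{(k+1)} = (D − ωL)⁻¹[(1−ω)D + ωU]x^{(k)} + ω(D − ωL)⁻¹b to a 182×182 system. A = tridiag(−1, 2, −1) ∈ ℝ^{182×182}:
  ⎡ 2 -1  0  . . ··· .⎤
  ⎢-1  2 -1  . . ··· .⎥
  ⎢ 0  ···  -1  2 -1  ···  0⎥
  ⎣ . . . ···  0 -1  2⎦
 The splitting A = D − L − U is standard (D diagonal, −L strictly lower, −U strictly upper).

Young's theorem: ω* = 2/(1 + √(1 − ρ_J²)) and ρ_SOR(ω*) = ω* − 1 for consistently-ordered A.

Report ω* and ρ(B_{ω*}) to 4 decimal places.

ω* = 1.9662, ρ_SOR = 0.9662

n=182: λ(B_J) = 1 − λ(A)/2 = cos(kπ/183); k=1 gives ρ_J = 0.9999.
root = sin(π/183) = 0.01717  (since 1−cos² = sin²).
Young: ω* = 2/(1+√(1−ρ_J²)) = 2/(1+0.01717) = 2/1.01717 = 1.9662.
[ρ_SOR] ω* − 1 = 0.9662.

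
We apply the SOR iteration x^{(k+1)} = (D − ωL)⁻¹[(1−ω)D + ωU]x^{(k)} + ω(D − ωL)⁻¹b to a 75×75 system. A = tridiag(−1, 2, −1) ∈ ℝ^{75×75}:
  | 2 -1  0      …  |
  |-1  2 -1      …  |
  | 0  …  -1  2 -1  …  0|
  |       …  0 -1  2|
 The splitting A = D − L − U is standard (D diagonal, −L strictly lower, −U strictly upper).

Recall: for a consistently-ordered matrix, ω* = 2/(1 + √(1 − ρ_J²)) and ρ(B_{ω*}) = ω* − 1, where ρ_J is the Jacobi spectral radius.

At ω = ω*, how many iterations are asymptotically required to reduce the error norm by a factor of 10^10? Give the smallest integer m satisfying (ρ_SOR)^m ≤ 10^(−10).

½·tridiag(1,0,1) at n=75: λ_k = cos(kπ/76); max |λ| at k=1 ⇒ ρ_J = cos(π/76) ≈ 0.9991458.
root = sin(π/76) = 0.0413250  (since 1−cos² = sin²).
Then 2/(1+√(1−ρ_J²)) = 2/(1+0.0413250); ω* = 2/1.0413250 = 1.9206300.
[ρ_SOR] ω* − 1 = 0.9206300.
ρ_SOR^m ≤ 10^(−10) ⇔ m ≥ 10·ln10/(−ln 0.9206300) = 23.0259/0.0826971 = 278.437; m = ⌈278.437⌉ = 279.

m = 279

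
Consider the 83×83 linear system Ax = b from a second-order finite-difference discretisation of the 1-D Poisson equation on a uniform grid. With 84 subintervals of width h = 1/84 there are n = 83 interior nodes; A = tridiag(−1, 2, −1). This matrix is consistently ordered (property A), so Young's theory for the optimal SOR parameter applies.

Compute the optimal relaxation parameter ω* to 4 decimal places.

ω* = 1.9279

ρ_J = max_k |cos(kπ/84)| = cos(π/84) = 0.9993
√(1−ρ_J²) simplifies to sin(π/84) = 0.03739.
Then 2/(1+√(1−ρ_J²)) = 2/(1+0.03739); ω* = 2/1.03739 = 1.9279.
ρ_SOR = ω* − 1 = 1.9279 − 1 = 0.9279.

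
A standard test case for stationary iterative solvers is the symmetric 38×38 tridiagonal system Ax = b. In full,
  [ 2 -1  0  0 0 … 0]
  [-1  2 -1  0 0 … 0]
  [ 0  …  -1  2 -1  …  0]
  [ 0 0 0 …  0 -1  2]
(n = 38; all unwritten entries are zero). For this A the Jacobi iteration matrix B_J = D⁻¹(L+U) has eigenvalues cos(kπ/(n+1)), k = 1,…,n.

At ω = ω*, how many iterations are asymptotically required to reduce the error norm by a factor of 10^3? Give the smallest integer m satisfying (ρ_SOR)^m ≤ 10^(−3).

ρ_J = max_k |cos(kπ/39)| = cos(π/39) = 0.9967573
√(1−ρ_J²) simplifies to sin(π/39) = 0.0804666.
ω* = 2/(1 + 0.0804666) = 2/1.0804666 = 1.8510521.
and ρ(B_{ω*}) = 1.8510521 − 1 = 0.8510521.
(0.8510521)^m ≤ 10^{−3}  ⇒  m·ln(0.8510521) ≤ −3·ln10  ⇒  m ≥ 42.830  ⇒  m = 43

m = 43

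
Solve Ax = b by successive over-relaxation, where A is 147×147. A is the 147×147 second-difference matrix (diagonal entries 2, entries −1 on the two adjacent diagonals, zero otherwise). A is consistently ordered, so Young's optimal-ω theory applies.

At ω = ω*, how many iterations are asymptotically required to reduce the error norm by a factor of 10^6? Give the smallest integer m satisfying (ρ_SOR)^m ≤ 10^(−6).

m = 326

[ρ_J] n=147: ρ(B_J) = cos(π/(n+1)) = cos(π/148) = 0.9997747.
√(1−ρ_J²) = |sin(π/148)| = 0.0212254
Young: ω* = 2/(1+√(1−ρ_J²)) = 2/(1+0.0212254) = 2/1.0212254 = 1.9584315.
ρ_SOR = ω* − 1 = 1.9584315 − 1 = 0.9584315.
ρ_SOR^m ≤ 10^(−6) ⇔ m ≥ 6·ln10/(−ln 0.9584315) = 13.8155/0.0424572 = 325.398; m = ⌈325.398⌉ = 326.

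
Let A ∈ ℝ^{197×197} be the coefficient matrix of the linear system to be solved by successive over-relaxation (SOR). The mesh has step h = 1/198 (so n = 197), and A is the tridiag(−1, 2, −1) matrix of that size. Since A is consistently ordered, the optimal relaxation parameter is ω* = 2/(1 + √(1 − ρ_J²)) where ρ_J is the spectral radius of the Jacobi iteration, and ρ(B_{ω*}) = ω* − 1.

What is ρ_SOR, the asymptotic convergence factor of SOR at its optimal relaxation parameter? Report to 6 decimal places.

ρ_SOR = 0.968764

B_J for the 197×197 system has eigenvalues cos(kπ/198); ρ_J = cos(π/198) = 0.999874.
1 − cos²(π/198) = sin²(π/198) ⇒ √(1−ρ_J²) = sin(π/198) = 0.0158660.
ω* = 2/(1+0.0158660) = 1.968764
ρ_SOR = ω* − 1 = 1.968764 − 1 = 0.968764.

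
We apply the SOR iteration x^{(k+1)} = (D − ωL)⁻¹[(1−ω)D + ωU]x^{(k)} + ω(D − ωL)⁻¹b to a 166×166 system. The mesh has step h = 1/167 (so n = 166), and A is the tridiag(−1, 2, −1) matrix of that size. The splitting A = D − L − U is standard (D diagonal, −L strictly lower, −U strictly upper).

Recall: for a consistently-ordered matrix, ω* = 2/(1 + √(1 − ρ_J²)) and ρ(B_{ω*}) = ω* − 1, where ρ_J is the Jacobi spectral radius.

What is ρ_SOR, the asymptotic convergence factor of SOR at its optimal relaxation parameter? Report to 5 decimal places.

[ρ_J] n=166: ρ(B_J) = cos(π/(n+1)) = cos(π/167) = 0.99982.
√(1−ρ_J²) = |sin(π/167)| = 0.018811
[ω*] 2 ÷ (1 + 0.018811) = 2 ÷ 1.018811 = 1.96307.
and ρ(B_{ω*}) = 1.96307 − 1 = 0.96307.

ρ_SOR = 0.96307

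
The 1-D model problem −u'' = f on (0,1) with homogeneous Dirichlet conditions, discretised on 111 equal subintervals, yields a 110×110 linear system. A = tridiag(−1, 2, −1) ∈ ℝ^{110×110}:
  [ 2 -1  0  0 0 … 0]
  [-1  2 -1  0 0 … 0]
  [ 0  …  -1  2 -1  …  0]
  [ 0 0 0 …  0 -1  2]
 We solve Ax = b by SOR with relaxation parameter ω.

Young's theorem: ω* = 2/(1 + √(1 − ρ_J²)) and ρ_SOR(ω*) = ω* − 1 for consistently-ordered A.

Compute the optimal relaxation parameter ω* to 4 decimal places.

spectrum of D⁻¹(L+U) = {cos(kπ/111) : 1≤k≤110}; ρ_J = cos(π/111) = 0.9996.
√(1−ρ_J²) simplifies to sin(π/111) = 0.02830.
Then 2/(1+√(1−ρ_J²)) = 2/(1+0.02830); ω* = 2/1.02830 = 1.9450.
At ω = 1.9450 every |λ(B_ω)| = ω−1, so ρ_SOR = 0.9450.

ω* = 1.9450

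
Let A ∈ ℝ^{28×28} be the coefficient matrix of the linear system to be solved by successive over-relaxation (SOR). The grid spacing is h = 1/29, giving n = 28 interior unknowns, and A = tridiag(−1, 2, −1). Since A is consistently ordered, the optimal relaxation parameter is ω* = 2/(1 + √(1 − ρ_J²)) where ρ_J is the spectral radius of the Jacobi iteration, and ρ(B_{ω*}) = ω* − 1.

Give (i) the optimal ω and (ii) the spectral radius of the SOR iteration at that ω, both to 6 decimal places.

ω* = 1.804860, ρ_SOR = 0.804860

B_J for the 28×28 system has eigenvalues cos(kπ/29); ρ_J = cos(π/29) = 0.994138.
1 − cos²(π/29) = sin²(π/29) ⇒ √(1−ρ_J²) = sin(π/29) = 0.1081190.
ω* = 2 / (1 + 0.1081190) = 2 / 1.1081190 ≈ 1.804860.
At ω = 1.804860 every |λ(B_ω)| = ω−1, so ρ_SOR = 0.804860.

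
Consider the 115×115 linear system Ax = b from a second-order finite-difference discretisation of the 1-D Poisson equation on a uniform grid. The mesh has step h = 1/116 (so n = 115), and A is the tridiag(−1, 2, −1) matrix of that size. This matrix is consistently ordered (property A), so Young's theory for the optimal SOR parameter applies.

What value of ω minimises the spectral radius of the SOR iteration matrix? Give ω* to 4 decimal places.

n=115: λ(B_J) = 1 − λ(A)/2 = cos(kπ/116); k=1 gives ρ_J = 0.9996.
1 − cos²(π/116) = sin²(π/116) ⇒ √(1−ρ_J²) = sin(π/116) = 0.02708.
ω* = 2/(1 + 0.02708) = 2/1.02708 = 1.9473.
ρ(B_{ω*}) = ω*−1 = 0.9473

ω* = 1.9473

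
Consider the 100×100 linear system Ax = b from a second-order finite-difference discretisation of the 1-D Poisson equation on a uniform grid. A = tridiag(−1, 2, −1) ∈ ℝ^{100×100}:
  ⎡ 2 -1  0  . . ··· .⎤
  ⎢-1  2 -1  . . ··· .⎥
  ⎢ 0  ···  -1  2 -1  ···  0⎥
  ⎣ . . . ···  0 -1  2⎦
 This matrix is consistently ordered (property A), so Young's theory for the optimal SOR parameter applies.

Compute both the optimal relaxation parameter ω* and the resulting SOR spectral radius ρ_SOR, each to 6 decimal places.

ω* = 1.939676, ρ_SOR = 0.939676

With n=100, ρ(Jacobi) = cos(π/101) = 0.999516.
1 − cos²(π/101) = sin²(π/101) ⇒ √(1−ρ_J²) = sin(π/101) = 0.0310999.
ω* = 2 / (1 + 0.0310999) = 2 / 1.0310999 ≈ 1.939676.
ρ(B_{ω*}) = ω*−1 = 0.939676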